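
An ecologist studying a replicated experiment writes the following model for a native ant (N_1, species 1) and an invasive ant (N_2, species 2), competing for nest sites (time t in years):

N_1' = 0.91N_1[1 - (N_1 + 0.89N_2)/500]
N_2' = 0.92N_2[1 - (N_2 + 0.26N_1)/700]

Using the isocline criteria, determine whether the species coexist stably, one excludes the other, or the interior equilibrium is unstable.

species 2 excludes species 1

Compare the nullcline intercepts: K1/α12 = 500/0.89 = 562 < K2 = 700; K2/α21 = 700/0.26 = 2690 > K1 = 500.
Since the inequalities point opposite ways, species 2 can invade but species 1 cannot.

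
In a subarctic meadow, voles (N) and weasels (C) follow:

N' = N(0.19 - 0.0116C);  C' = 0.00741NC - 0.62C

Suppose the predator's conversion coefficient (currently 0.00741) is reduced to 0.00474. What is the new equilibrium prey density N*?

N* ≈ 131

At the interior fixed point, setting dC/dt = 0 with C > 0 fixes N* = (predator death rate)/(NC coefficient) — independent of the other coefficients.
With the change, N* = 0.62/0.00474 = 131; it rises from 83.7.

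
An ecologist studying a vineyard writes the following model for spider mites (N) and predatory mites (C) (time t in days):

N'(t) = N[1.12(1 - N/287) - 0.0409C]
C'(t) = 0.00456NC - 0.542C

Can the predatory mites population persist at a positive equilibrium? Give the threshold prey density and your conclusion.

Threshold N = 119; K > 119, so yes, the predator persists.

The predator equation gives dC/dt > 0 only when N > 0.542/0.00456 = 119.
Without the predator, N → K = 287. Since 287 > 119, the predator can invade and persist.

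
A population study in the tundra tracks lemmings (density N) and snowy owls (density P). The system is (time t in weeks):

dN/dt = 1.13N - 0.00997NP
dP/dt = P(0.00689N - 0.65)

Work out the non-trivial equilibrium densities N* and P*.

Set dP/dt = 0 with P > 0: 0.00689N - 0.65 = 0, so N* = 0.65/0.00689 = 94.3.
Set dN/dt = 0 with N > 0: 1.13 - 0.00997P = 0, so P* = 1.13/0.00997 = 113.

N* ≈ 94.3, P* ≈ 113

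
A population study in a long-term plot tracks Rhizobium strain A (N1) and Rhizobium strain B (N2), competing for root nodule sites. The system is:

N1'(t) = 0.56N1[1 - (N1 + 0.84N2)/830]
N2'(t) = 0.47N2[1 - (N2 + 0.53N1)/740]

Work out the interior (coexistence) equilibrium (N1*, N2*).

N1* ≈ 376, N2* ≈ 541

Setting both brackets to zero gives the nullclines N1 + 0.84N2 = 830 and 0.53N1 + N2 = 740.
Substituting N2 = 740 - 0.53N1 into the first: N1(1 - 0.84·0.53) = 830 - 0.84·740.
So N1* = 208/0.555 = 376, and then N2* = 740 - 0.53·376 = 541.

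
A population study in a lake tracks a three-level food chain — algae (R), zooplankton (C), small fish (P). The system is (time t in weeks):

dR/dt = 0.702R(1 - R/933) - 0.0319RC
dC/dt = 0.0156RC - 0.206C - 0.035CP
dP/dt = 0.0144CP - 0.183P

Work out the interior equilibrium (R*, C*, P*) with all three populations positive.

From dP/dt = 0: 0.0144C* = 0.183, so C* = 12.7.
From dR/dt = 0: 0.702(1 - R*/933) = 0.0319·12.7, giving R* = 933·(1 - 0.577) = 394.
From dC/dt = 0: 0.0156·394 - 0.206 = 0.035P*, so P* = 5.94/0.035 = 170.

R* ≈ 394, C* ≈ 12.7, P* ≈ 170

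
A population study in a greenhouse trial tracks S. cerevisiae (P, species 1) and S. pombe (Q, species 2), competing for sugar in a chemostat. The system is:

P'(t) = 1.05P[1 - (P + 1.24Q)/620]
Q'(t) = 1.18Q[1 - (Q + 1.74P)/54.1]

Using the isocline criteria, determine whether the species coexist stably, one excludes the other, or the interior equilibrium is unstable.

Compare the nullcline intercepts: K1/α12 = 620/1.24 = 500 > K2 = 54.1; K2/α21 = 54.1/1.74 = 31.1 < K1 = 620.
Since the inequalities point opposite ways, species 1 can invade but species 2 cannot.

species 1 excludes species 2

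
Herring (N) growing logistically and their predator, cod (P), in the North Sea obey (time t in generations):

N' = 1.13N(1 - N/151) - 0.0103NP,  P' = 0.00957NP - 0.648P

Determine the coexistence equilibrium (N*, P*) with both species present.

N* ≈ 67.7, P* ≈ 60.5

From dP/dt = 0 with P > 0: 0.00957N* = 0.648, so N* = 67.7.
Substitute into dN/dt = 0: 1.13(1 - 67.7/151) = 0.0103P*.
The bracket is 0.552, giving P* = 0.623/0.0103 = 60.5.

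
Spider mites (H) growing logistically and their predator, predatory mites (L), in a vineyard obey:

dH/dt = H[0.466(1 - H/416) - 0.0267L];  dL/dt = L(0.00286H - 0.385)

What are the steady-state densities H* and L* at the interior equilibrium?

From dL/dt = 0 with L > 0: 0.00286H* = 0.385, so H* = 135.
Substitute into dH/dt = 0: 0.466(1 - 135/416) = 0.0267L*.
The bracket is 0.676, giving L* = 0.315/0.0267 = 11.8.

H* ≈ 135, L* ≈ 11.8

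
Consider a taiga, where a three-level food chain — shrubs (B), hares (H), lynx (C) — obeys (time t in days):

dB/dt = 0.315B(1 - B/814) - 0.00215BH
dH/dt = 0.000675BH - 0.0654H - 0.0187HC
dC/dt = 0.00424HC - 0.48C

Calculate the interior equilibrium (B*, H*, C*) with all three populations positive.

From dC/dt = 0: 0.00424H* = 0.48, so H* = 113.
From dB/dt = 0: 0.315(1 - B*/814) = 0.00215·113, giving B* = 814·(1 - 0.773) = 185.
From dH/dt = 0: 0.000675·185 - 0.0654 = 0.0187C*, so C* = 0.0595/0.0187 = 3.18.

B* ≈ 185, H* ≈ 113, C* ≈ 3.18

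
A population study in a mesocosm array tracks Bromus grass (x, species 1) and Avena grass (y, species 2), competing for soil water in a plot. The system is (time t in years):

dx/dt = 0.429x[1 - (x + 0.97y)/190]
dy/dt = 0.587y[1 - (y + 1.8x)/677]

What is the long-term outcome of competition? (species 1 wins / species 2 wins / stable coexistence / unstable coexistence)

species 2 excludes species 1

Compare the nullcline intercepts: K1/α12 = 190/0.97 = 196 < K2 = 677; K2/α21 = 677/1.8 = 376 > K1 = 190.
Since the inequalities point opposite ways, species 2 can invade but species 1 cannot.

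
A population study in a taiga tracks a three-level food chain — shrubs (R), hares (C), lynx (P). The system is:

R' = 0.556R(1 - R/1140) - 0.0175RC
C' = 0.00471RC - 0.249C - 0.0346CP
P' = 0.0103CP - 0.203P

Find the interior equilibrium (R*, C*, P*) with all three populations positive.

R* ≈ 433, C* ≈ 19.7, P* ≈ 51.7

From dP/dt = 0: 0.0103C* = 0.203, so C* = 19.7.
From dR/dt = 0: 0.556(1 - R*/1140) = 0.0175·19.7, giving R* = 1140·(1 - 0.62) = 433.
From dC/dt = 0: 0.00471·433 - 0.249 = 0.0346P*, so P* = 1.79/0.0346 = 51.7.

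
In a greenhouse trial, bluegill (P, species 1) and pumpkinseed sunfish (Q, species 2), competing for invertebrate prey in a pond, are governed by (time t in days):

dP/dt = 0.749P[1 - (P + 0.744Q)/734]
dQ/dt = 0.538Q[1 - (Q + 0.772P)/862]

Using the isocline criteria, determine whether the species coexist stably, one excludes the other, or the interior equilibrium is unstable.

stable coexistence

Compare the nullcline intercepts: K1/α12 = 734/0.744 = 987 > K2 = 862; K2/α21 = 862/0.772 = 1120 > K1 = 734.
Since both inequalities hold, each species can invade when rare, so the interior equilibrium is stable.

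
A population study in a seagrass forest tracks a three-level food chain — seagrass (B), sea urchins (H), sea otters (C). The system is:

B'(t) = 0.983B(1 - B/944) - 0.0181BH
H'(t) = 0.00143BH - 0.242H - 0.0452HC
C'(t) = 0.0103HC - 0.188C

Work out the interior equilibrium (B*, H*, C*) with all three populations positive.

B* ≈ 627, H* ≈ 18.3, C* ≈ 14.5

From dC/dt = 0: 0.0103H* = 0.188, so H* = 18.3.
From dB/dt = 0: 0.983(1 - B*/944) = 0.0181·18.3, giving B* = 944·(1 - 0.336) = 627.
From dH/dt = 0: 0.00143·627 - 0.242 = 0.0452C*, so C* = 0.654/0.0452 = 14.5.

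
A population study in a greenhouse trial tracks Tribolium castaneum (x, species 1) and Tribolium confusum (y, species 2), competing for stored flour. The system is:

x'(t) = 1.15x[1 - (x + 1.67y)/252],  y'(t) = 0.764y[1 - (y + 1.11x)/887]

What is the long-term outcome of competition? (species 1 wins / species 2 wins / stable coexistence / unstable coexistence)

species 2 excludes species 1

Compare the nullcline intercepts: K1/α12 = 252/1.67 = 151 < K2 = 887; K2/α21 = 887/1.11 = 799 > K1 = 252.
Since the inequalities point opposite ways, species 2 can invade but species 1 cannot.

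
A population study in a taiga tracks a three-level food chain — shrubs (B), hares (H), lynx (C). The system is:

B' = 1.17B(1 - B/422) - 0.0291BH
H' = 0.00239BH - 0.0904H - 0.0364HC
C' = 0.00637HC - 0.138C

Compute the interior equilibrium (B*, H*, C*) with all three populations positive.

B* ≈ 195, H* ≈ 21.7, C* ≈ 10.3

From dC/dt = 0: 0.00637H* = 0.138, so H* = 21.7.
From dB/dt = 0: 1.17(1 - B*/422) = 0.0291·21.7, giving B* = 422·(1 - 0.539) = 195.
From dH/dt = 0: 0.00239·195 - 0.0904 = 0.0364C*, so C* = 0.375/0.0364 = 10.3.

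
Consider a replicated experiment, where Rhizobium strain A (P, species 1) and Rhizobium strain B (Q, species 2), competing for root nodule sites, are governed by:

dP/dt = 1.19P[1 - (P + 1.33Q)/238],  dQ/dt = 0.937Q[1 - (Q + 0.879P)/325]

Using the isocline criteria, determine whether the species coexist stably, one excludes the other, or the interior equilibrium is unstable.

Compare the nullcline intercepts: K1/α12 = 238/1.33 = 179 < K2 = 325; K2/α21 = 325/0.879 = 370 > K1 = 238.
Since the inequalities point opposite ways, species 2 can invade but species 1 cannot.

species 2 excludes species 1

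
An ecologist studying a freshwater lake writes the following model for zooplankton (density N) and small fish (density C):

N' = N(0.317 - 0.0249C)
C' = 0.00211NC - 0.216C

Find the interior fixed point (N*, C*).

N* ≈ 102, C* ≈ 12.7

Set dC/dt = 0 with C > 0: 0.00211N - 0.216 = 0, so N* = 0.216/0.00211 = 102.
Set dN/dt = 0 with N > 0: 0.317 - 0.0249C = 0, so C* = 0.317/0.0249 = 12.7.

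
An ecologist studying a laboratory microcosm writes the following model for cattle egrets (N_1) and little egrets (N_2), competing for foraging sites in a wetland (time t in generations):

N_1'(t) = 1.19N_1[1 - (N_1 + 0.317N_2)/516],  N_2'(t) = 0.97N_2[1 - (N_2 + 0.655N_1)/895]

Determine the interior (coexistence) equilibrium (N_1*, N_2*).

N_1* ≈ 293, N_2* ≈ 703

Setting both brackets to zero gives the nullclines N_1 + 0.317N_2 = 516 and 0.655N_1 + N_2 = 895.
Substituting N_2 = 895 - 0.655N_1 into the first: N_1(1 - 0.317·0.655) = 516 - 0.317·895.
So N_1* = 232/0.792 = 293, and then N_2* = 895 - 0.655·293 = 703.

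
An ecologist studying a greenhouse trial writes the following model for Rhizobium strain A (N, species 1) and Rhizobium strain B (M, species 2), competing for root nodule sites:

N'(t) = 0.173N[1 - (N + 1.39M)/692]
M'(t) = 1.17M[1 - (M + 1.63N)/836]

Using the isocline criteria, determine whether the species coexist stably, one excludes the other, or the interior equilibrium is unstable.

Compare the nullcline intercepts: K1/α12 = 692/1.39 = 498 < K2 = 836; K2/α21 = 836/1.63 = 513 < K1 = 692.
Since both are reversed, neither can invade when rare; the interior point is a saddle.

unstable coexistence (outcome depends on initial conditions)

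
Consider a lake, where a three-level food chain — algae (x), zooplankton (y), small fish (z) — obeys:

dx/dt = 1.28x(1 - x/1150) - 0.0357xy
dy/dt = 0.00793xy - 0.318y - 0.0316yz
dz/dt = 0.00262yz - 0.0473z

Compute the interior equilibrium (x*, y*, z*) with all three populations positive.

x* ≈ 571, y* ≈ 18.1, z* ≈ 133

From dz/dt = 0: 0.00262y* = 0.0473, so y* = 18.1.
From dx/dt = 0: 1.28(1 - x*/1150) = 0.0357·18.1, giving x* = 1150·(1 - 0.504) = 571.
From dy/dt = 0: 0.00793·571 - 0.318 = 0.0316z*, so z* = 4.21/0.0316 = 133.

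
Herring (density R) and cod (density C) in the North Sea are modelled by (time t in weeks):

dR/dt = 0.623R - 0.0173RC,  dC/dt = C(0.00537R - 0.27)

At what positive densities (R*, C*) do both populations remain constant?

Set dC/dt = 0 with C > 0: 0.00537R - 0.27 = 0, so R* = 0.27/0.00537 = 50.3.
Set dR/dt = 0 with R > 0: 0.623 - 0.0173C = 0, so C* = 0.623/0.0173 = 36.

R* ≈ 50.3, C* ≈ 36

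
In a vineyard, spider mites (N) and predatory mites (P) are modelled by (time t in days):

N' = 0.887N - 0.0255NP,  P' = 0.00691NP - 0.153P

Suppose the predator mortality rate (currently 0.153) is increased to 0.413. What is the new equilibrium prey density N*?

At the interior fixed point, setting dP/dt = 0 with P > 0 fixes N* = (predator death rate)/(NP coefficient) — independent of the other coefficients.
With the change, N* = 0.413/0.00691 = 59.8; it rises from 22.1.

N* ≈ 59.8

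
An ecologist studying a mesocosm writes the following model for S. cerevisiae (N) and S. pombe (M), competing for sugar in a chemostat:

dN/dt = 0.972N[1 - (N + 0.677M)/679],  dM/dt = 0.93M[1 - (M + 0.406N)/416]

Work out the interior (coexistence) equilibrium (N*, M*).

Setting both brackets to zero gives the nullclines N + 0.677M = 679 and 0.406N + M = 416.
Substituting M = 416 - 0.406N into the first: N(1 - 0.677·0.406) = 679 - 0.677·416.
So N* = 397/0.725 = 548, and then M* = 416 - 0.406·548 = 194.

N* ≈ 548, M* ≈ 194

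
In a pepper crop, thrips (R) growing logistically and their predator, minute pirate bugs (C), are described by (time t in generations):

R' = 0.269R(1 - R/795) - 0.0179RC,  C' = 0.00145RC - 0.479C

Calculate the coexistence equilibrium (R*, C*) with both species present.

From dC/dt = 0 with C > 0: 0.00145R* = 0.479, so R* = 330.
Substitute into dR/dt = 0: 0.269(1 - 330/795) = 0.0179C*.
The bracket is 0.584, giving C* = 0.157/0.0179 = 8.78.

R* ≈ 330, C* ≈ 8.78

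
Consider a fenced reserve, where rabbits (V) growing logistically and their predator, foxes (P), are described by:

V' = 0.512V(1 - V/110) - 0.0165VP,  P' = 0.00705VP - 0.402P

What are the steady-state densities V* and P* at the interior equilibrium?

V* ≈ 57, P* ≈ 14.9

From dP/dt = 0 with P > 0: 0.00705V* = 0.402, so V* = 57.
Substitute into dV/dt = 0: 0.512(1 - 57/110) = 0.0165P*.
The bracket is 0.482, giving P* = 0.247/0.0165 = 14.9.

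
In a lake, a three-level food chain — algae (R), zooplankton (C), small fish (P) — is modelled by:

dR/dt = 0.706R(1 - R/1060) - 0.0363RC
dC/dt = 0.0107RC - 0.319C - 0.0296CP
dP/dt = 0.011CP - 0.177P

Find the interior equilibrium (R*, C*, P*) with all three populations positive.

R* ≈ 183, C* ≈ 16.1, P* ≈ 55.4

From dP/dt = 0: 0.011C* = 0.177, so C* = 16.1.
From dR/dt = 0: 0.706(1 - R*/1060) = 0.0363·16.1, giving R* = 1060·(1 - 0.827) = 183.
From dC/dt = 0: 0.0107·183 - 0.319 = 0.0296P*, so P* = 1.64/0.0296 = 55.4.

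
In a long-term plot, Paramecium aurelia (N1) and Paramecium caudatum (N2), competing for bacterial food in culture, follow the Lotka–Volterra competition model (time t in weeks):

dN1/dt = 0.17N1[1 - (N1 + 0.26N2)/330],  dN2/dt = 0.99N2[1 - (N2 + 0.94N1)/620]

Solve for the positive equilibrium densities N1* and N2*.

Setting both brackets to zero gives the nullclines N1 + 0.26N2 = 330 and 0.94N1 + N2 = 620.
Substituting N2 = 620 - 0.94N1 into the first: N1(1 - 0.26·0.94) = 330 - 0.26·620.
So N1* = 169/0.756 = 223, and then N2* = 620 - 0.94·223 = 410.

N1* ≈ 223, N2* ≈ 410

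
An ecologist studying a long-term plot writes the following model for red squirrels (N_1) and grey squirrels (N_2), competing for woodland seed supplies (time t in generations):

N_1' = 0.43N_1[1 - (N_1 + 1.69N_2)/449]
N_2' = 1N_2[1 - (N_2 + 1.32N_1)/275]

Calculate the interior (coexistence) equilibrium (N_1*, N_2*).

N_1* ≈ 12.8, N_2* ≈ 258

Setting both brackets to zero gives the nullclines N_1 + 1.69N_2 = 449 and 1.32N_1 + N_2 = 275.
Substituting N_2 = 275 - 1.32N_1 into the first: N_1(1 - 1.69·1.32) = 449 - 1.69·275.
So N_1* = -15.8/-1.23 = 12.8, and then N_2* = 275 - 1.32·12.8 = 258.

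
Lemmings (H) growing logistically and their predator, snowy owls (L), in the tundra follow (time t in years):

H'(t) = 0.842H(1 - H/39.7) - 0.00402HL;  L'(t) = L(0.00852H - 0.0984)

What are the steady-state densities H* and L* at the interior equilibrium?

From dL/dt = 0 with L > 0: 0.00852H* = 0.0984, so H* = 11.5.
Substitute into dH/dt = 0: 0.842(1 - 11.5/39.7) = 0.00402L*.
The bracket is 0.709, giving L* = 0.597/0.00402 = 149.

H* ≈ 11.5, L* ≈ 149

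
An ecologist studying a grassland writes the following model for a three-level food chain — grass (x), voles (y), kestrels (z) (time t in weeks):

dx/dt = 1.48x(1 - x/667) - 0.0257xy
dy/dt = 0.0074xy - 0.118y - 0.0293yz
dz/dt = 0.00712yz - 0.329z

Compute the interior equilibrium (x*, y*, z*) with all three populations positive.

From dz/dt = 0: 0.00712y* = 0.329, so y* = 46.2.
From dx/dt = 0: 1.48(1 - x*/667) = 0.0257·46.2, giving x* = 667·(1 - 0.802) = 132.
From dy/dt = 0: 0.0074·132 - 0.118 = 0.0293z*, so z* = 0.857/0.0293 = 29.3.

x* ≈ 132, y* ≈ 46.2, z* ≈ 29.3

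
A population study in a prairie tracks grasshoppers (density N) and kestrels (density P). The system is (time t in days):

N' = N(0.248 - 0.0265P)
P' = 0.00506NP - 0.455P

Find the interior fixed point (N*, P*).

N* ≈ 89.9, P* ≈ 9.36

Set dP/dt = 0 with P > 0: 0.00506N - 0.455 = 0, so N* = 0.455/0.00506 = 89.9.
Set dN/dt = 0 with N > 0: 0.248 - 0.0265P = 0, so P* = 0.248/0.0265 = 9.36.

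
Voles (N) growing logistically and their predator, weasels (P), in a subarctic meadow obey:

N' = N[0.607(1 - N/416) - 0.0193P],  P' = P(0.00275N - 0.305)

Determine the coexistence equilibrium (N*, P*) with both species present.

From dP/dt = 0 with P > 0: 0.00275N* = 0.305, so N* = 111.
Substitute into dN/dt = 0: 0.607(1 - 111/416) = 0.0193P*.
The bracket is 0.733, giving P* = 0.445/0.0193 = 23.1.

N* ≈ 111, P* ≈ 23.1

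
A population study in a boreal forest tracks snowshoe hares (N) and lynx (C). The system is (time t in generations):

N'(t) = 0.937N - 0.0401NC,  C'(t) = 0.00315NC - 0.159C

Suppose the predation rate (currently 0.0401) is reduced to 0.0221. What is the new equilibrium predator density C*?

At the interior fixed point, setting dN/dt = 0 with N > 0 fixes C* = (prey growth rate)/(NC coefficient) — independent of the other coefficients.
With the change, C* = 0.937/0.0221 = 42.4; it rises from 23.4.

C* ≈ 42.4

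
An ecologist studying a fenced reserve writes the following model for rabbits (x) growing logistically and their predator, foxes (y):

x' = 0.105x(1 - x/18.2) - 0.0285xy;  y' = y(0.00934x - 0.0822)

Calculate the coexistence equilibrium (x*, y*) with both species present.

From dy/dt = 0 with y > 0: 0.00934x* = 0.0822, so x* = 8.8.
Substitute into dx/dt = 0: 0.105(1 - 8.8/18.2) = 0.0285y*.
The bracket is 0.516, giving y* = 0.0542/0.0285 = 1.9.

x* ≈ 8.8, y* ≈ 1.9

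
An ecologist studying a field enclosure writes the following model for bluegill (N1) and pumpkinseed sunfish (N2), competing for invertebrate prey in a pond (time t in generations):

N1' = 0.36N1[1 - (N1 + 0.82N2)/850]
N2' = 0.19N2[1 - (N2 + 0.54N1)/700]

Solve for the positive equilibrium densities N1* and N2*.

Setting both brackets to zero gives the nullclines N1 + 0.82N2 = 850 and 0.54N1 + N2 = 700.
Substituting N2 = 700 - 0.54N1 into the first: N1(1 - 0.82·0.54) = 850 - 0.82·700.
So N1* = 276/0.557 = 495, and then N2* = 700 - 0.54·495 = 433.

N1* ≈ 495, N2* ≈ 433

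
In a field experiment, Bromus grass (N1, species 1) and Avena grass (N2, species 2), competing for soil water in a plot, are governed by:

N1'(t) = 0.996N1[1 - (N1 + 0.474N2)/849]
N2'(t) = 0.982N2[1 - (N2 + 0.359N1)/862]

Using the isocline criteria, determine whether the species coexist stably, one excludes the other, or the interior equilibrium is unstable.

Compare the nullcline intercepts: K1/α12 = 849/0.474 = 1790 > K2 = 862; K2/α21 = 862/0.359 = 2400 > K1 = 849.
Since both inequalities hold, each species can invade when rare, so the interior equilibrium is stable.

stable coexistence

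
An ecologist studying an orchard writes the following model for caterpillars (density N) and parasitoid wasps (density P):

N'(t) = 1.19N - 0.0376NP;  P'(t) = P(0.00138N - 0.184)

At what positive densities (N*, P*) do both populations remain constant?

N* ≈ 133, P* ≈ 31.6

Set dP/dt = 0 with P > 0: 0.00138N - 0.184 = 0, so N* = 0.184/0.00138 = 133.
Set dN/dt = 0 with N > 0: 1.19 - 0.0376P = 0, so P* = 1.19/0.0376 = 31.6.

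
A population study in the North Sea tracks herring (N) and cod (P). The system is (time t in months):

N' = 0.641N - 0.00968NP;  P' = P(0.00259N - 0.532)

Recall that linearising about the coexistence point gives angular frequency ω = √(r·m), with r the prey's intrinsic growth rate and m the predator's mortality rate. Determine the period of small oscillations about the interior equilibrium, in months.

T ≈ 10.8 months

Here r = 0.641 and m = 0.532, so r·m = 0.341.
ω = √0.341 = 0.584 per month, hence T = 2π/ω ≈ 10.8 months.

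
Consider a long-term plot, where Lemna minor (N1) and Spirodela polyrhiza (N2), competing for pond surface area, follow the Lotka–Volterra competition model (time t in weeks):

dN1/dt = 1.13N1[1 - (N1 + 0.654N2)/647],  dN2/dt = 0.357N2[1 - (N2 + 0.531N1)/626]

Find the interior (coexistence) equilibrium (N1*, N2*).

Setting both brackets to zero gives the nullclines N1 + 0.654N2 = 647 and 0.531N1 + N2 = 626.
Substituting N2 = 626 - 0.531N1 into the first: N1(1 - 0.654·0.531) = 647 - 0.654·626.
So N1* = 238/0.653 = 364, and then N2* = 626 - 0.531·364 = 433.

N1* ≈ 364, N2* ≈ 433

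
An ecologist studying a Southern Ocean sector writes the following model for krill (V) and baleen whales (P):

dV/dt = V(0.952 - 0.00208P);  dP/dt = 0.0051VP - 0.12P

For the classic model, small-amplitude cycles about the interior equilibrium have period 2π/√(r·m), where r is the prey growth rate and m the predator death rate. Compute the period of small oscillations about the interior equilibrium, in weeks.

Here r = 0.952 and m = 0.12, so r·m = 0.114.
ω = √0.114 = 0.338 per week, hence T = 2π/ω ≈ 18.6 weeks.

T ≈ 18.6 weeks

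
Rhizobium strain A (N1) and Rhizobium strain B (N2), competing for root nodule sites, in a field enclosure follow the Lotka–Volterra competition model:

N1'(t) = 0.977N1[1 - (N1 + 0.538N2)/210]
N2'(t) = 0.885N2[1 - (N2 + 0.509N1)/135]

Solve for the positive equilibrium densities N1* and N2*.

Setting both brackets to zero gives the nullclines N1 + 0.538N2 = 210 and 0.509N1 + N2 = 135.
Substituting N2 = 135 - 0.509N1 into the first: N1(1 - 0.538·0.509) = 210 - 0.538·135.
So N1* = 137/0.726 = 189, and then N2* = 135 - 0.509·189 = 38.7.

N1* ≈ 189, N2* ≈ 38.7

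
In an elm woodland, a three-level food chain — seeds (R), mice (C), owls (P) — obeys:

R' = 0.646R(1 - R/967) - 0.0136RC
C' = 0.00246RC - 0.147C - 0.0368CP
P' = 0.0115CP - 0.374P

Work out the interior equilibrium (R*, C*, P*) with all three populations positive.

From dP/dt = 0: 0.0115C* = 0.374, so C* = 32.5.
From dR/dt = 0: 0.646(1 - R*/967) = 0.0136·32.5, giving R* = 967·(1 - 0.685) = 305.
From dC/dt = 0: 0.00246·305 - 0.147 = 0.0368P*, so P* = 0.603/0.0368 = 16.4.

R* ≈ 305, C* ≈ 32.5, P* ≈ 16.4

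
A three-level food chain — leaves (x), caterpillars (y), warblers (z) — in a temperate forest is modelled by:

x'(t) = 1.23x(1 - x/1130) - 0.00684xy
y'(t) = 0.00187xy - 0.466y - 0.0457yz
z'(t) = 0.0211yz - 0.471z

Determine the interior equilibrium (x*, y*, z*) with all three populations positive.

From dz/dt = 0: 0.0211y* = 0.471, so y* = 22.3.
From dx/dt = 0: 1.23(1 - x*/1130) = 0.00684·22.3, giving x* = 1130·(1 - 0.124) = 990.
From dy/dt = 0: 0.00187·990 - 0.466 = 0.0457z*, so z* = 1.38/0.0457 = 30.3.

x* ≈ 990, y* ≈ 22.3, z* ≈ 30.3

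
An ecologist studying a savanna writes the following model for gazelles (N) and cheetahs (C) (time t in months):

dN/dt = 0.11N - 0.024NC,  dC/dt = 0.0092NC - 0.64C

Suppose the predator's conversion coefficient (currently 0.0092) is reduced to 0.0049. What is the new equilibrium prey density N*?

At the interior fixed point, setting dC/dt = 0 with C > 0 fixes N* = (predator death rate)/(NC coefficient) — independent of the other coefficients.
With the change, N* = 0.64/0.0049 = 131; it rises from 69.6.

N* ≈ 131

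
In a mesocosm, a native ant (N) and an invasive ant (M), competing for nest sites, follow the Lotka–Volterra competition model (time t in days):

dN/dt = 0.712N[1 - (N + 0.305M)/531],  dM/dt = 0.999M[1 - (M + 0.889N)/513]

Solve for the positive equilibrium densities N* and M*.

N* ≈ 514, M* ≈ 56.2

Setting both brackets to zero gives the nullclines N + 0.305M = 531 and 0.889N + M = 513.
Substituting M = 513 - 0.889N into the first: N(1 - 0.305·0.889) = 531 - 0.305·513.
So N* = 375/0.729 = 514, and then M* = 513 - 0.889·514 = 56.2.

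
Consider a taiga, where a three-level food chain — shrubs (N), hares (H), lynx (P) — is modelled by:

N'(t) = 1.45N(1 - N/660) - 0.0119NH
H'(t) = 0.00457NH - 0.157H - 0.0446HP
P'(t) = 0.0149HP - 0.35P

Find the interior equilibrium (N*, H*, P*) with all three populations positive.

From dP/dt = 0: 0.0149H* = 0.35, so H* = 23.5.
From dN/dt = 0: 1.45(1 - N*/660) = 0.0119·23.5, giving N* = 660·(1 - 0.193) = 533.
From dH/dt = 0: 0.00457·533 - 0.157 = 0.0446P*, so P* = 2.28/0.0446 = 51.1.

N* ≈ 533, H* ≈ 23.5, P* ≈ 51.1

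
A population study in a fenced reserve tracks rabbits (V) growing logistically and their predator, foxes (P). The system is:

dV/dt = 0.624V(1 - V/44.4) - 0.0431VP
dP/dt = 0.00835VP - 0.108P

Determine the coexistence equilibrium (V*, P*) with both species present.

V* ≈ 12.9, P* ≈ 10.3

From dP/dt = 0 with P > 0: 0.00835V* = 0.108, so V* = 12.9.
Substitute into dV/dt = 0: 0.624(1 - 12.9/44.4) = 0.0431P*.
The bracket is 0.709, giving P* = 0.442/0.0431 = 10.3.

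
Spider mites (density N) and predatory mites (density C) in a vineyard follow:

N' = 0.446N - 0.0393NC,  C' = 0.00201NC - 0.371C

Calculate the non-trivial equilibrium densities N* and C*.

Set dC/dt = 0 with C > 0: 0.00201N - 0.371 = 0, so N* = 0.371/0.00201 = 185.
Set dN/dt = 0 with N > 0: 0.446 - 0.0393C = 0, so C* = 0.446/0.0393 = 11.3.

N* ≈ 185, C* ≈ 11.3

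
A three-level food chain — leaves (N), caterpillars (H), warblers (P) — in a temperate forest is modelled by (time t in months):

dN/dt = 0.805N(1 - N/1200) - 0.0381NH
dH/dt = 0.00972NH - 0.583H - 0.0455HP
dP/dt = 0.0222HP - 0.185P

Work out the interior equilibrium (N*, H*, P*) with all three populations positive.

N* ≈ 727, H* ≈ 8.33, P* ≈ 142

From dP/dt = 0: 0.0222H* = 0.185, so H* = 8.33.
From dN/dt = 0: 0.805(1 - N*/1200) = 0.0381·8.33, giving N* = 1200·(1 - 0.394) = 727.
From dH/dt = 0: 0.00972·727 - 0.583 = 0.0455P*, so P* = 6.48/0.0455 = 142.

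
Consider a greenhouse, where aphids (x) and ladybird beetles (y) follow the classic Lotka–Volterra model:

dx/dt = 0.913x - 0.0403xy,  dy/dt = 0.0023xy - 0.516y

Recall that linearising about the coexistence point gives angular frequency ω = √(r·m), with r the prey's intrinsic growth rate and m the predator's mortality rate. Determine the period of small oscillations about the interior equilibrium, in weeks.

T ≈ 9.15 weeks

Here r = 0.913 and m = 0.516, so r·m = 0.471.
ω = √0.471 = 0.686 per week, hence T = 2π/ω ≈ 9.15 weeks.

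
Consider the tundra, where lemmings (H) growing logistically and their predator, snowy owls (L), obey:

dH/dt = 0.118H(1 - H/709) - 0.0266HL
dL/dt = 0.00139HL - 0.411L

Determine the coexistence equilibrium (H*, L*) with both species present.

From dL/dt = 0 with L > 0: 0.00139H* = 0.411, so H* = 296.
Substitute into dH/dt = 0: 0.118(1 - 296/709) = 0.0266L*.
The bracket is 0.583, giving L* = 0.0688/0.0266 = 2.59.

H* ≈ 296, L* ≈ 2.59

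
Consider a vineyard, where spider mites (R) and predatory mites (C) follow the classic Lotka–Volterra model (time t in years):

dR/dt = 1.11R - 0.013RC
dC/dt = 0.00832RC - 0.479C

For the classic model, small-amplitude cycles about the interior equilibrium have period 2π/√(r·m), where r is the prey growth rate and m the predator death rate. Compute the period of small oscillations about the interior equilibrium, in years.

T ≈ 8.62 years

Here r = 1.11 and m = 0.479, so r·m = 0.532.
ω = √0.532 = 0.729 per year, hence T = 2π/ω ≈ 8.62 years.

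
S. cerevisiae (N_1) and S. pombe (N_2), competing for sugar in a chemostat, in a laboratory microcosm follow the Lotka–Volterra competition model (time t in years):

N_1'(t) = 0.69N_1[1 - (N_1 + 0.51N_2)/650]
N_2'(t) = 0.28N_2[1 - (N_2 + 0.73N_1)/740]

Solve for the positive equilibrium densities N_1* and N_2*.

Setting both brackets to zero gives the nullclines N_1 + 0.51N_2 = 650 and 0.73N_1 + N_2 = 740.
Substituting N_2 = 740 - 0.73N_1 into the first: N_1(1 - 0.51·0.73) = 650 - 0.51·740.
So N_1* = 273/0.628 = 434, and then N_2* = 740 - 0.73·434 = 423.

N_1* ≈ 434, N_2* ≈ 423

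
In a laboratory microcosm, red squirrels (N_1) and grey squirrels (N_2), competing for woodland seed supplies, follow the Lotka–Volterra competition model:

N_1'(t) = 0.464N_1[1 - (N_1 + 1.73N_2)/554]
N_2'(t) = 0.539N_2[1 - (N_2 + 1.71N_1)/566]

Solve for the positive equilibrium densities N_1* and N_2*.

Setting both brackets to zero gives the nullclines N_1 + 1.73N_2 = 554 and 1.71N_1 + N_2 = 566.
Substituting N_2 = 566 - 1.71N_1 into the first: N_1(1 - 1.73·1.71) = 554 - 1.73·566.
So N_1* = -425/-1.96 = 217, and then N_2* = 566 - 1.71·217 = 195.

N_1* ≈ 217, N_2* ≈ 195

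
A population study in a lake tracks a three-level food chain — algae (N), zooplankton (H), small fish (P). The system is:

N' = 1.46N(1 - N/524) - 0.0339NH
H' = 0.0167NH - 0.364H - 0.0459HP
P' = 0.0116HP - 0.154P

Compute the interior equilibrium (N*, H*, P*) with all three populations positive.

N* ≈ 362, H* ≈ 13.3, P* ≈ 124

From dP/dt = 0: 0.0116H* = 0.154, so H* = 13.3.
From dN/dt = 0: 1.46(1 - N*/524) = 0.0339·13.3, giving N* = 524·(1 - 0.308) = 362.
From dH/dt = 0: 0.0167·362 - 0.364 = 0.0459P*, so P* = 5.69/0.0459 = 124.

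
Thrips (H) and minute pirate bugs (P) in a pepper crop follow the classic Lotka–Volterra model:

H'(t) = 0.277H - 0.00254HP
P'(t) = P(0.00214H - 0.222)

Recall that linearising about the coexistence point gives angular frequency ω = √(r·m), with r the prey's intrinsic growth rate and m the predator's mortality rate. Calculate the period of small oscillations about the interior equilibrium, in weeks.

Here r = 0.277 and m = 0.222, so r·m = 0.0615.
ω = √0.0615 = 0.248 per week, hence T = 2π/ω ≈ 25.3 weeks.

T ≈ 25.3 weeks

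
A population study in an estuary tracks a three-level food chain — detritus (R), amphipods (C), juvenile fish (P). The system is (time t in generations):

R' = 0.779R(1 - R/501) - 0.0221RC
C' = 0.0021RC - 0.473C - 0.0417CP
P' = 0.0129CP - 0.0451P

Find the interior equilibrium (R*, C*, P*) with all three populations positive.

From dP/dt = 0: 0.0129C* = 0.0451, so C* = 3.5.
From dR/dt = 0: 0.779(1 - R*/501) = 0.0221·3.5, giving R* = 501·(1 - 0.0992) = 451.
From dC/dt = 0: 0.0021·451 - 0.473 = 0.0417P*, so P* = 0.475/0.0417 = 11.4.

R* ≈ 451, C* ≈ 3.5, P* ≈ 11.4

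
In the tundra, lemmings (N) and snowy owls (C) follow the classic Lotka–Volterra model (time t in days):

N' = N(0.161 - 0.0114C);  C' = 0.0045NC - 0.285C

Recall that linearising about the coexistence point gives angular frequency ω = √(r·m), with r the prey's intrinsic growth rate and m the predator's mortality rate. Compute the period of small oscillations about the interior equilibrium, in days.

T ≈ 29.3 days

Here r = 0.161 and m = 0.285, so r·m = 0.0459.
ω = √0.0459 = 0.214 per day, hence T = 2π/ω ≈ 29.3 days.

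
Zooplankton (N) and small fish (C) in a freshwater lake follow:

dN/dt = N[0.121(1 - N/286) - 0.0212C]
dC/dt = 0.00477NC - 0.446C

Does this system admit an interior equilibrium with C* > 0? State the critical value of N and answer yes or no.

The predator equation gives dC/dt > 0 only when N > 0.446/0.00477 = 93.5.
Without the predator, N → K = 286. Since 286 > 93.5, the predator can invade and persist.

Threshold N = 93.5; K > 93.5, so yes, the predator persists.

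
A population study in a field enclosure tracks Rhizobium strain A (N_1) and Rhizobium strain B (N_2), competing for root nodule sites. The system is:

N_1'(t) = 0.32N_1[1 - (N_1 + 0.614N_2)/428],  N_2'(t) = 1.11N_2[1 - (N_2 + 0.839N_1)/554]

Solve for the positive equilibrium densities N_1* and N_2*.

N_1* ≈ 181, N_2* ≈ 402

Setting both brackets to zero gives the nullclines N_1 + 0.614N_2 = 428 and 0.839N_1 + N_2 = 554.
Substituting N_2 = 554 - 0.839N_1 into the first: N_1(1 - 0.614·0.839) = 428 - 0.614·554.
So N_1* = 87.8/0.485 = 181, and then N_2* = 554 - 0.839·181 = 402.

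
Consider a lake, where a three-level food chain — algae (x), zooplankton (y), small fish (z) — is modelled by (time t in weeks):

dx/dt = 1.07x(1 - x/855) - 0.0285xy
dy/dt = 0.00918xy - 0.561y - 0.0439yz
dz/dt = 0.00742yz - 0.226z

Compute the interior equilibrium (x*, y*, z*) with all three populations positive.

From dz/dt = 0: 0.00742y* = 0.226, so y* = 30.5.
From dx/dt = 0: 1.07(1 - x*/855) = 0.0285·30.5, giving x* = 855·(1 - 0.811) = 161.
From dy/dt = 0: 0.00918·161 - 0.561 = 0.0439z*, so z* = 0.92/0.0439 = 21.

x* ≈ 161, y* ≈ 30.5, z* ≈ 21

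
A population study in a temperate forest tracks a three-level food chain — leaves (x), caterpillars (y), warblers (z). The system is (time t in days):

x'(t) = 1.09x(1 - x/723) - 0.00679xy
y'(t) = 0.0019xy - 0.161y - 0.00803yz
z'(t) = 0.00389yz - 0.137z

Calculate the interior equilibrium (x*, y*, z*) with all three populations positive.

From dz/dt = 0: 0.00389y* = 0.137, so y* = 35.2.
From dx/dt = 0: 1.09(1 - x*/723) = 0.00679·35.2, giving x* = 723·(1 - 0.219) = 564.
From dy/dt = 0: 0.0019·564 - 0.161 = 0.00803z*, so z* = 0.911/0.00803 = 113.

x* ≈ 564, y* ≈ 35.2, z* ≈ 113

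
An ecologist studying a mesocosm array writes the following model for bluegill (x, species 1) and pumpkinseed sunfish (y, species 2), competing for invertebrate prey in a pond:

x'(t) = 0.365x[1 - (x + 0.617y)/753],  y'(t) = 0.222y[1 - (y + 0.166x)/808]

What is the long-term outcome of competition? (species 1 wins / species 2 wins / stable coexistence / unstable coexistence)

Compare the nullcline intercepts: K1/α12 = 753/0.617 = 1220 > K2 = 808; K2/α21 = 808/0.166 = 4870 > K1 = 753.
Since both inequalities hold, each species can invade when rare, so the interior equilibrium is stable.

stable coexistence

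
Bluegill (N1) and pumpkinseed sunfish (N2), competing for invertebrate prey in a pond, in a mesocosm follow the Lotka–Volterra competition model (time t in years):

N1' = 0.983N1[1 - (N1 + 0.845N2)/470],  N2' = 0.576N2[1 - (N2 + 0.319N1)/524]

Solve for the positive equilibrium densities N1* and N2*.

Setting both brackets to zero gives the nullclines N1 + 0.845N2 = 470 and 0.319N1 + N2 = 524.
Substituting N2 = 524 - 0.319N1 into the first: N1(1 - 0.845·0.319) = 470 - 0.845·524.
So N1* = 27.2/0.73 = 37.3, and then N2* = 524 - 0.319·37.3 = 512.

N1* ≈ 37.3, N2* ≈ 512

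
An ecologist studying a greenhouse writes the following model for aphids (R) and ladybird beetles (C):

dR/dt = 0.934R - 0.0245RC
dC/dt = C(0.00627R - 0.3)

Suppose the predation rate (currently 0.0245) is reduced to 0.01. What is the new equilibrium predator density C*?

C* ≈ 93.4

At the interior fixed point, setting dR/dt = 0 with R > 0 fixes C* = (prey growth rate)/(RC coefficient) — independent of the other coefficients.
With the change, C* = 0.934/0.01 = 93.4; it rises from 38.1.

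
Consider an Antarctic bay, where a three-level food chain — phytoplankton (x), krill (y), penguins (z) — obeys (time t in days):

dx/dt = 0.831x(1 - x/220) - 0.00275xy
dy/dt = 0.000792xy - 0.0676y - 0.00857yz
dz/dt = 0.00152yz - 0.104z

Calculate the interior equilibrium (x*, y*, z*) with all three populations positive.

x* ≈ 170, y* ≈ 68.4, z* ≈ 7.84

From dz/dt = 0: 0.00152y* = 0.104, so y* = 68.4.
From dx/dt = 0: 0.831(1 - x*/220) = 0.00275·68.4, giving x* = 220·(1 - 0.226) = 170.
From dy/dt = 0: 0.000792·170 - 0.0676 = 0.00857z*, so z* = 0.0672/0.00857 = 7.84.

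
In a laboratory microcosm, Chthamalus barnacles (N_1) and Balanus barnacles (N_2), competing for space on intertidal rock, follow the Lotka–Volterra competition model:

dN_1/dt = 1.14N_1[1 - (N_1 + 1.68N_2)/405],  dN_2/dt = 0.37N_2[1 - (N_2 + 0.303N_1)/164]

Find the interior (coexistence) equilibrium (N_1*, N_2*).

N_1* ≈ 264, N_2* ≈ 84.1

Setting both brackets to zero gives the nullclines N_1 + 1.68N_2 = 405 and 0.303N_1 + N_2 = 164.
Substituting N_2 = 164 - 0.303N_1 into the first: N_1(1 - 1.68·0.303) = 405 - 1.68·164.
So N_1* = 129/0.491 = 264, and then N_2* = 164 - 0.303·264 = 84.1.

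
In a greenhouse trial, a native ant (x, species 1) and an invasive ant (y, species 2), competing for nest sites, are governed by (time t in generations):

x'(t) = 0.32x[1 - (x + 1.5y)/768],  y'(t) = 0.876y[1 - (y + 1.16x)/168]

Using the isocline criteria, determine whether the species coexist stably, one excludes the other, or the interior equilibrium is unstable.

Compare the nullcline intercepts: K1/α12 = 768/1.5 = 512 > K2 = 168; K2/α21 = 168/1.16 = 145 < K1 = 768.
Since the inequalities point opposite ways, species 1 can invade but species 2 cannot.

species 1 excludes species 2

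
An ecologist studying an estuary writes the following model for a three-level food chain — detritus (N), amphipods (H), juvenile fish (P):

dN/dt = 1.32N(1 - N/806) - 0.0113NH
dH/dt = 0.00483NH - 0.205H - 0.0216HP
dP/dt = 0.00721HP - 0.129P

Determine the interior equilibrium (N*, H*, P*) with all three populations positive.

N* ≈ 683, H* ≈ 17.9, P* ≈ 143

From dP/dt = 0: 0.00721H* = 0.129, so H* = 17.9.
From dN/dt = 0: 1.32(1 - N*/806) = 0.0113·17.9, giving N* = 806·(1 - 0.153) = 683.
From dH/dt = 0: 0.00483·683 - 0.205 = 0.0216P*, so P* = 3.09/0.0216 = 143.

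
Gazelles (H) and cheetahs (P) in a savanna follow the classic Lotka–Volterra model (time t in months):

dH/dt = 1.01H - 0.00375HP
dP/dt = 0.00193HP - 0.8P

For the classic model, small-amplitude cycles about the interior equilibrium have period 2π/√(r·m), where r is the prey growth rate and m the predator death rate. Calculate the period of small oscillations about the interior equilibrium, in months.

Here r = 1.01 and m = 0.8, so r·m = 0.808.
ω = √0.808 = 0.899 per month, hence T = 2π/ω ≈ 6.99 months.

T ≈ 6.99 months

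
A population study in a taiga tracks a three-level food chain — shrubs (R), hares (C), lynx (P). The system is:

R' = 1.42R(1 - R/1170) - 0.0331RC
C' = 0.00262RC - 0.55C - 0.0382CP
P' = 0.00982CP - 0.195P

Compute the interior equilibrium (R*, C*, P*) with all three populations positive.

From dP/dt = 0: 0.00982C* = 0.195, so C* = 19.9.
From dR/dt = 0: 1.42(1 - R*/1170) = 0.0331·19.9, giving R* = 1170·(1 - 0.463) = 628.
From dC/dt = 0: 0.00262·628 - 0.55 = 0.0382P*, so P* = 1.1/0.0382 = 28.7.

R* ≈ 628, C* ≈ 19.9, P* ≈ 28.7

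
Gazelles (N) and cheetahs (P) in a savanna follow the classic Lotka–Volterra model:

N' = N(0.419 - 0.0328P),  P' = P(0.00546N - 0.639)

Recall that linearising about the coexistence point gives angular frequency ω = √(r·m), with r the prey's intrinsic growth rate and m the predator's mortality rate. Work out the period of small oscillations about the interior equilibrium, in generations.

T ≈ 12.1 generations

Here r = 0.419 and m = 0.639, so r·m = 0.268.
ω = √0.268 = 0.517 per generation, hence T = 2π/ω ≈ 12.1 generations.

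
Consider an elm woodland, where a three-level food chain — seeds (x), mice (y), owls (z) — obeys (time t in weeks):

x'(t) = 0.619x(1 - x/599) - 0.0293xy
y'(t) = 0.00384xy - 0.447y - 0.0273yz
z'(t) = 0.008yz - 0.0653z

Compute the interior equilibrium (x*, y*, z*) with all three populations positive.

x* ≈ 368, y* ≈ 8.16, z* ≈ 35.3

From dz/dt = 0: 0.008y* = 0.0653, so y* = 8.16.
From dx/dt = 0: 0.619(1 - x*/599) = 0.0293·8.16, giving x* = 599·(1 - 0.386) = 368.
From dy/dt = 0: 0.00384·368 - 0.447 = 0.0273z*, so z* = 0.964/0.0273 = 35.3.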